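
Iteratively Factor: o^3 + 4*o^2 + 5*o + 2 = (o + 2)*(o^2 + 2*o + 1) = (o + 1)*(o + 2)*(o + 1)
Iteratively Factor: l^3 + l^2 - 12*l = (l + 4)*(l^2 - 3*l) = l*(l + 4)*(l - 3)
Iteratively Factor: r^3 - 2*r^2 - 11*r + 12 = (r + 3)*(r^2 - 5*r + 4) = (r - 4)*(r + 3)*(r - 1)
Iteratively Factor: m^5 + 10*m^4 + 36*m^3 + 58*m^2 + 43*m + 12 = (m + 1)*(m^4 + 9*m^3 + 27*m^2 + 31*m + 12) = (m + 1)^2*(m^3 + 8*m^2 + 19*m + 12) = (m + 1)^2*(m + 4)*(m^2 + 4*m + 3) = (m + 1)^3*(m + 4)*(m + 3)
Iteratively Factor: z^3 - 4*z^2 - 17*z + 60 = (z + 4)*(z^2 - 8*z + 15) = (z - 5)*(z + 4)*(z - 3)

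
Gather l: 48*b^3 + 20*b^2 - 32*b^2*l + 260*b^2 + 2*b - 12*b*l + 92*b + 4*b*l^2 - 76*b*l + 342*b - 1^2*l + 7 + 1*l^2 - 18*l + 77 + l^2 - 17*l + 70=48*b^3 + 280*b^2 + 436*b + l^2*(4*b + 2) + l*(-32*b^2 - 88*b - 36) + 154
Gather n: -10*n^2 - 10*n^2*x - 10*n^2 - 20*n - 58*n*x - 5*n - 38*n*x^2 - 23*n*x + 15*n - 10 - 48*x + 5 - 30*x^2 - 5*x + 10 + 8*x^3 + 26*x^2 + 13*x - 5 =n^2*(-10*x - 20) + n*(-38*x^2 - 81*x - 10) + 8*x^3 - 4*x^2 - 40*x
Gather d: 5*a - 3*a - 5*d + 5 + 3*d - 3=2*a - 2*d + 2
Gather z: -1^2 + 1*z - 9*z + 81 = 80 - 8*z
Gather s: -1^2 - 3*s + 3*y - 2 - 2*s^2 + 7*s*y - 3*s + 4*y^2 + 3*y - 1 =-2*s^2 + s*(7*y - 6) + 4*y^2 + 6*y - 4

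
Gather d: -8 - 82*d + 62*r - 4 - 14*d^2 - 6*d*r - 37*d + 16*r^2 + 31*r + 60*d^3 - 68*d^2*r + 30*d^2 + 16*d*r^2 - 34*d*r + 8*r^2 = 60*d^3 + d^2*(16 - 68*r) + d*(16*r^2 - 40*r - 119) + 24*r^2 + 93*r - 12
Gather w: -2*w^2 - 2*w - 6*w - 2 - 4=-2*w^2 - 8*w - 6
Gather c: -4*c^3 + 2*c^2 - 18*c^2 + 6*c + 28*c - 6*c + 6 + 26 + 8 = -4*c^3 - 16*c^2 + 28*c + 40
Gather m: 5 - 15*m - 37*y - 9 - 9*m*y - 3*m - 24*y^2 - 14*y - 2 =m*(-9*y - 18) - 24*y^2 - 51*y - 6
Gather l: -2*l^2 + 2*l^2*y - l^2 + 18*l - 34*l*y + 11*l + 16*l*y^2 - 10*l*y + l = l^2*(2*y - 3) + l*(16*y^2 - 44*y + 30)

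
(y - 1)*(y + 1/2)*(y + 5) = y^3 + 9*y^2/2 - 3*y - 5/2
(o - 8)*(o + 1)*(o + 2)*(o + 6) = o^4 + o^3 - 52*o^2 - 148*o - 96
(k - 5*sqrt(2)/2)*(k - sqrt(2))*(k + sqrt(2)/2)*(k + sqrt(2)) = k^4 - 2*sqrt(2)*k^3 - 9*k^2/2 + 4*sqrt(2)*k + 5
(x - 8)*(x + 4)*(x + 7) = x^3 + 3*x^2 - 60*x - 224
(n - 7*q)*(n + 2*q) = n^2 - 5*n*q - 14*q^2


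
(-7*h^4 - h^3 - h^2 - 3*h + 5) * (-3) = 21*h^4 + 3*h^3 + 3*h^2 + 9*h - 15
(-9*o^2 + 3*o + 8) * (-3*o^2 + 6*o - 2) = 27*o^4 - 63*o^3 + 12*o^2 + 42*o - 16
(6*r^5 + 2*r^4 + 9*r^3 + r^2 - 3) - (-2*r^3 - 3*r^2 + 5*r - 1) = 6*r^5 + 2*r^4 + 11*r^3 + 4*r^2 - 5*r - 2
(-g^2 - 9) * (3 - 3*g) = 3*g^3 - 3*g^2 + 27*g - 27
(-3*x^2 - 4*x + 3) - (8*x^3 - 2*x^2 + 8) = -8*x^3 - x^2 - 4*x - 5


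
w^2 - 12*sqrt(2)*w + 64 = (w - 8*sqrt(2))*(w - 4*sqrt(2))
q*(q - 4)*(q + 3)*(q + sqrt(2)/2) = q^4 - q^3 + sqrt(2)*q^3/2 - 12*q^2 - sqrt(2)*q^2/2 - 6*sqrt(2)*q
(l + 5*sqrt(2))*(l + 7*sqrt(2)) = l^2 + 12*sqrt(2)*l + 70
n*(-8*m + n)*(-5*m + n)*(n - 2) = 40*m^2*n^2 - 80*m^2*n - 13*m*n^3 + 26*m*n^2 + n^4 - 2*n^3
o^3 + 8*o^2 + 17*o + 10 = (o + 1)*(o + 2)*(o + 5)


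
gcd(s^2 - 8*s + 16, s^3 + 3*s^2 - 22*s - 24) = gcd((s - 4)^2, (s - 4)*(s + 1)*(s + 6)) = s - 4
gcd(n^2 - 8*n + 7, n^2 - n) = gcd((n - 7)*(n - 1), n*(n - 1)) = n - 1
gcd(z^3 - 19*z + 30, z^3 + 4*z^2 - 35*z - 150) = z + 5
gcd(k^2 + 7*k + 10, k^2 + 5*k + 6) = k + 2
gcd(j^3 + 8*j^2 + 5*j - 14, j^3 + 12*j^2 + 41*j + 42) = j^2 + 9*j + 14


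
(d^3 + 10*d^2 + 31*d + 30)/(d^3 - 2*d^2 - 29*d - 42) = (d + 5)/(d - 7)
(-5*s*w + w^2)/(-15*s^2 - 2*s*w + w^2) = w/(3*s + w)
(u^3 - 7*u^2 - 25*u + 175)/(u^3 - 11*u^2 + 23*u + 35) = (u + 5)/(u + 1)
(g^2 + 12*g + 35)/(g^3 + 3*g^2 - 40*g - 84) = (g + 5)/(g^2 - 4*g - 12)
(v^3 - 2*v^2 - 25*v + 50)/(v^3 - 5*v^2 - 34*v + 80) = (v - 5)/(v - 8)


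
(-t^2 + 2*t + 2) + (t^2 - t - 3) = t - 1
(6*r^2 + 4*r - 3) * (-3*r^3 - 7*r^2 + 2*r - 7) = -18*r^5 - 54*r^4 - 7*r^3 - 13*r^2 - 34*r + 21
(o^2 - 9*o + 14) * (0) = 0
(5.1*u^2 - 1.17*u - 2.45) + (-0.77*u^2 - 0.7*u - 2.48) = 4.33*u^2 - 1.87*u - 4.93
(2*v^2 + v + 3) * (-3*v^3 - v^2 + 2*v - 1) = -6*v^5 - 5*v^4 - 6*v^3 - 3*v^2 + 5*v - 3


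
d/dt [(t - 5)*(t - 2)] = 2*t - 7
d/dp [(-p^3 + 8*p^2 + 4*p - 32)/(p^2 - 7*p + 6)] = (-p^4 + 14*p^3 - 78*p^2 + 160*p - 200)/(p^4 - 14*p^3 + 61*p^2 - 84*p + 36)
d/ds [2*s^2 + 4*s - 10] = 4*s + 4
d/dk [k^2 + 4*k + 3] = 2*k + 4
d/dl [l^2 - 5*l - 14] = 2*l - 5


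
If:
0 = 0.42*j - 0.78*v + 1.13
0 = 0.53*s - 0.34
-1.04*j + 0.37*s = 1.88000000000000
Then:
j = -1.58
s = 0.64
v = 0.60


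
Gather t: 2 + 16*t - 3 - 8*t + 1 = 8*t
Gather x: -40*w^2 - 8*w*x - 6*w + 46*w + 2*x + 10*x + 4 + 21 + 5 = -40*w^2 + 40*w + x*(12 - 8*w) + 30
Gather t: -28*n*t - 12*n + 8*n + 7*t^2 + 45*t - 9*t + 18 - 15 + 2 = -4*n + 7*t^2 + t*(36 - 28*n) + 5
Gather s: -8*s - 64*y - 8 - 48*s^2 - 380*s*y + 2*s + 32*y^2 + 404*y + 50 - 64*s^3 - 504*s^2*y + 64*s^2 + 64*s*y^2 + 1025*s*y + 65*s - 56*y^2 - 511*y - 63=-64*s^3 + s^2*(16 - 504*y) + s*(64*y^2 + 645*y + 59) - 24*y^2 - 171*y - 21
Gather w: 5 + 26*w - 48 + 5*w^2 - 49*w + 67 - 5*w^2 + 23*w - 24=0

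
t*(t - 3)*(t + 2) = t^3 - t^2 - 6*t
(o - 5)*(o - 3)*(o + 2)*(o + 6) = o^4 - 37*o^2 + 24*o + 180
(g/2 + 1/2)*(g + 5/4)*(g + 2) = g^3/2 + 17*g^2/8 + 23*g/8 + 5/4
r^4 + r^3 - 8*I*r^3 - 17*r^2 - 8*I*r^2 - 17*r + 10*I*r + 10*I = (r + 1)*(r - 5*I)*(r - 2*I)*(r - I)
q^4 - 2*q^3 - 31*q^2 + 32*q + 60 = (q - 6)*(q - 2)*(q + 1)*(q + 5)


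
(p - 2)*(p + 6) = p^2 + 4*p - 12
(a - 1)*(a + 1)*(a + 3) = a^3 + 3*a^2 - a - 3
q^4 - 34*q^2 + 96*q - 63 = (q - 3)^2*(q - 1)*(q + 7)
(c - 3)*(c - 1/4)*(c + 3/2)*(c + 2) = c^4 + c^3/4 - 61*c^2/8 - 57*c/8 + 9/4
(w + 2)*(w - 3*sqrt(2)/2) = w^2 - 3*sqrt(2)*w/2 + 2*w - 3*sqrt(2)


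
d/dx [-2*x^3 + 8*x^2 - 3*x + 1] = -6*x^2 + 16*x - 3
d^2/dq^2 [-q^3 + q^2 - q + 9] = 2 - 6*q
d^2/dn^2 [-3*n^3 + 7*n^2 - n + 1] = 14 - 18*n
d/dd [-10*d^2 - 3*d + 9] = -20*d - 3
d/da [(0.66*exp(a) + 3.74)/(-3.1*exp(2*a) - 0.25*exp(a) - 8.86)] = (2.046*exp(2*a) + 23.188*exp(a) - 4.9126)*exp(a)/(9.61*exp(4*a) + 1.55*exp(3*a) + 54.9945*exp(2*a) + 4.43*exp(a) + 78.4996)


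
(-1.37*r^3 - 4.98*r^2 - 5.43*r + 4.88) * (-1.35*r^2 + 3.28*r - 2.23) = 1.8495*r^5 + 2.2294*r^4 - 5.9488*r^3 - 13.293*r^2 + 28.1153*r - 10.8824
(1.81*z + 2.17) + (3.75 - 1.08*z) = 0.73*z + 5.92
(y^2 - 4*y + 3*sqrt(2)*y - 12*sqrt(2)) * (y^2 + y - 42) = y^4 - 3*y^3 + 3*sqrt(2)*y^3 - 46*y^2 - 9*sqrt(2)*y^2 - 138*sqrt(2)*y + 168*y + 504*sqrt(2)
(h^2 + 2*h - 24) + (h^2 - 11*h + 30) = 2*h^2 - 9*h + 6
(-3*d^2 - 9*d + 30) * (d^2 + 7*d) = -3*d^4 - 30*d^3 - 33*d^2 + 210*d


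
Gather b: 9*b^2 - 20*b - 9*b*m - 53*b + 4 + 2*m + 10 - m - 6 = 9*b^2 + b*(-9*m - 73) + m + 8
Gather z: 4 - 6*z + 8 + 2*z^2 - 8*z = 2*z^2 - 14*z + 12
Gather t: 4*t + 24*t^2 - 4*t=24*t^2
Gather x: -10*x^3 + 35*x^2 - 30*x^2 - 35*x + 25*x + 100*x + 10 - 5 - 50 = -10*x^3 + 5*x^2 + 90*x - 45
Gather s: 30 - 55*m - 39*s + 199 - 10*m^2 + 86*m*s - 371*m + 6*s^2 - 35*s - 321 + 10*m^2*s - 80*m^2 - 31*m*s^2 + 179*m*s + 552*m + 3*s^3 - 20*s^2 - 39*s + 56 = -90*m^2 + 126*m + 3*s^3 + s^2*(-31*m - 14) + s*(10*m^2 + 265*m - 113) - 36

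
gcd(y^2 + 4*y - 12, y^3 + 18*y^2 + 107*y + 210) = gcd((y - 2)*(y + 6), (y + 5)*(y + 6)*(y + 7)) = y + 6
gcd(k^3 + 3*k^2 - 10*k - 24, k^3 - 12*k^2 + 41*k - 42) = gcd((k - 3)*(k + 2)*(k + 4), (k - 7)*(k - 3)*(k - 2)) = k - 3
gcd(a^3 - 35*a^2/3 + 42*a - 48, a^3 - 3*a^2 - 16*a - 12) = a - 6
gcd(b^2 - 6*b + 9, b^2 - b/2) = 1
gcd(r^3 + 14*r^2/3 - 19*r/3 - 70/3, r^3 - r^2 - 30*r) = r + 5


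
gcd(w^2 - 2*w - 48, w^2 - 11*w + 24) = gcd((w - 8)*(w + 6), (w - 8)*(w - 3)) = w - 8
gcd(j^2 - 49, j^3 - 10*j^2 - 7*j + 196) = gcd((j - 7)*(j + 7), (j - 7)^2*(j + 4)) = j - 7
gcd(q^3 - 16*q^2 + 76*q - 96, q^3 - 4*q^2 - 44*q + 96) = q^2 - 10*q + 16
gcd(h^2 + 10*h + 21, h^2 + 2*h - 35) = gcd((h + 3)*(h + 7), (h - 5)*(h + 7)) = h + 7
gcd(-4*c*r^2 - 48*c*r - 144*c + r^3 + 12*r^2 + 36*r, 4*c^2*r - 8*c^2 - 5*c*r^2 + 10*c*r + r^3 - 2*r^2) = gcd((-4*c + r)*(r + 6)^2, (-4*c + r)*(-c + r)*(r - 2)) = -4*c + r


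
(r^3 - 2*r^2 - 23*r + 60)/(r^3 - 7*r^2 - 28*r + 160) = (r - 3)/(r - 8)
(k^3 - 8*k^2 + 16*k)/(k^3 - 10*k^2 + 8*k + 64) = k*(k - 4)/(k^2 - 6*k - 16)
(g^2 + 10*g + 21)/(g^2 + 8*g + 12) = (g^2 + 10*g + 21)/(g^2 + 8*g + 12)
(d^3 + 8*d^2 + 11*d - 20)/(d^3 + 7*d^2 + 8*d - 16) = (d + 5)/(d + 4)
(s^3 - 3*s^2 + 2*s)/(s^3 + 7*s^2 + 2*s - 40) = s*(s - 1)/(s^2 + 9*s + 20)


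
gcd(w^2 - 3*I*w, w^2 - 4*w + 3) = 1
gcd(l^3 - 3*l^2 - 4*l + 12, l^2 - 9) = l - 3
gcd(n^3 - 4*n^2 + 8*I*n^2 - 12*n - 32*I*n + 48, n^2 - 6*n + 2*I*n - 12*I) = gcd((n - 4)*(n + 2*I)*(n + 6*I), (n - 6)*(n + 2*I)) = n + 2*I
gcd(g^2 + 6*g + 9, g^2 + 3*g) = g + 3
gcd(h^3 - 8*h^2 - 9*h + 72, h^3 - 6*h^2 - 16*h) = h - 8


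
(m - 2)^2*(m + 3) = m^3 - m^2 - 8*m + 12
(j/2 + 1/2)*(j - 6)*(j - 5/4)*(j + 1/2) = j^4/2 - 23*j^3/8 - 23*j^2/16 + 61*j/16 + 15/8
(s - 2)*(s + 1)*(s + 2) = s^3 + s^2 - 4*s - 4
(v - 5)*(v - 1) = v^2 - 6*v + 5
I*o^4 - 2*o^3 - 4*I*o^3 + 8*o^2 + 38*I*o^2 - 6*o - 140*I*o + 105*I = (o - 3)*(o - 5*I)*(o + 7*I)*(I*o - I)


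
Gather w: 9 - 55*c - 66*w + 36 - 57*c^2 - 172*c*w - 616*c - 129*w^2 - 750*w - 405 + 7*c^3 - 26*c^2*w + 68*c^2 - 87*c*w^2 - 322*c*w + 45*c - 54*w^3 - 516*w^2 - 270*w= 7*c^3 + 11*c^2 - 626*c - 54*w^3 + w^2*(-87*c - 645) + w*(-26*c^2 - 494*c - 1086) - 360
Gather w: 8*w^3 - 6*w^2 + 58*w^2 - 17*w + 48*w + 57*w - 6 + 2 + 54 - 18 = 8*w^3 + 52*w^2 + 88*w + 32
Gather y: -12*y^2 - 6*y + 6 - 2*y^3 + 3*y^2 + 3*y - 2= -2*y^3 - 9*y^2 - 3*y + 4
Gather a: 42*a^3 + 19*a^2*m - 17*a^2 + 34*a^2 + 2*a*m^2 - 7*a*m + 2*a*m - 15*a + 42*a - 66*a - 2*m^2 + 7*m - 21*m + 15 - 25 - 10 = 42*a^3 + a^2*(19*m + 17) + a*(2*m^2 - 5*m - 39) - 2*m^2 - 14*m - 20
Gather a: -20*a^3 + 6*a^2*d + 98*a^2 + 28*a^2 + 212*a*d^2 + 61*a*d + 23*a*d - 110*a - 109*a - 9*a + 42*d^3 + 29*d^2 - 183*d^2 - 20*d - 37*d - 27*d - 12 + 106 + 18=-20*a^3 + a^2*(6*d + 126) + a*(212*d^2 + 84*d - 228) + 42*d^3 - 154*d^2 - 84*d + 112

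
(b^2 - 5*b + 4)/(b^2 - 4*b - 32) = (-b^2 + 5*b - 4)/(-b^2 + 4*b + 32)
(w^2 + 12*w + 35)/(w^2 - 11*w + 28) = (w^2 + 12*w + 35)/(w^2 - 11*w + 28)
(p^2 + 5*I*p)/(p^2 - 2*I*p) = (p + 5*I)/(p - 2*I)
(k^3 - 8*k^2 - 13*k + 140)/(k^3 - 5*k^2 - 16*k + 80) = (k - 7)/(k - 4)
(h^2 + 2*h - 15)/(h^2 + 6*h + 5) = (h - 3)/(h + 1)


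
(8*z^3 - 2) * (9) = 72*z^3 - 18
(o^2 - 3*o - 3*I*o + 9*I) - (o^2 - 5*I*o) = -3*o + 2*I*o + 9*I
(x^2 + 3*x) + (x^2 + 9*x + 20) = 2*x^2 + 12*x + 20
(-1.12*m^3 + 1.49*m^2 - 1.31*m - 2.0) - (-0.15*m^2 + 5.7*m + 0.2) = -1.12*m^3 + 1.64*m^2 - 7.01*m - 2.2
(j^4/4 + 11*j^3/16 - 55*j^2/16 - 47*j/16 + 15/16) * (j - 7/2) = j^5/4 - 3*j^4/16 - 187*j^3/32 + 291*j^2/32 + 359*j/32 - 105/32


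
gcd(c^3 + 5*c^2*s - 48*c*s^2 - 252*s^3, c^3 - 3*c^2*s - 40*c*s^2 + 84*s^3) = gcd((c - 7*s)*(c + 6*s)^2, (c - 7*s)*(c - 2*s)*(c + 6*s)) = -c^2 + c*s + 42*s^2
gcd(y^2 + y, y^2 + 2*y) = y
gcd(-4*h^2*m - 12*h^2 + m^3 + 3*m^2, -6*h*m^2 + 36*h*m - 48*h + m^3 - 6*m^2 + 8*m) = 1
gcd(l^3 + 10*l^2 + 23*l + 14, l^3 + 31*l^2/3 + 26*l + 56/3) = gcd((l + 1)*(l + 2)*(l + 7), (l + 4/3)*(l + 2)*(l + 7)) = l^2 + 9*l + 14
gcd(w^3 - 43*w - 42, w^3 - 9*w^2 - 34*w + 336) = w^2 - w - 42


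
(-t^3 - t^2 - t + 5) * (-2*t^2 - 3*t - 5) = 2*t^5 + 5*t^4 + 10*t^3 - 2*t^2 - 10*t - 25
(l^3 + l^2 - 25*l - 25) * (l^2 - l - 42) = l^5 - 68*l^3 - 42*l^2 + 1075*l + 1050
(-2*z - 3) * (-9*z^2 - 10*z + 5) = 18*z^3 + 47*z^2 + 20*z - 15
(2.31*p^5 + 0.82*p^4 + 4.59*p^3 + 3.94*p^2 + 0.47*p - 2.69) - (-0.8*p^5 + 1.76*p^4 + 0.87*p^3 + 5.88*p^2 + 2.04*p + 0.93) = 3.11*p^5 - 0.94*p^4 + 3.72*p^3 - 1.94*p^2 - 1.57*p - 3.62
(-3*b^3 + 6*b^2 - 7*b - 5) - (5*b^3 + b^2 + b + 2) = -8*b^3 + 5*b^2 - 8*b - 7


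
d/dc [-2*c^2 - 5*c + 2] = -4*c - 5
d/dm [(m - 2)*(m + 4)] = 2*m + 2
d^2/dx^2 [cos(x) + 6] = -cos(x)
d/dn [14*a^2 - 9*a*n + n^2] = -9*a + 2*n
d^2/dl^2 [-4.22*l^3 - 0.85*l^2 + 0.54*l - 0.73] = -25.32*l - 1.7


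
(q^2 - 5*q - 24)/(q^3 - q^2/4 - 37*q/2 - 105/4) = 4*(q - 8)/(4*q^2 - 13*q - 35)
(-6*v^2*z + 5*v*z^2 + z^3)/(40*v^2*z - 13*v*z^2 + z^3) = (-6*v^2 + 5*v*z + z^2)/(40*v^2 - 13*v*z + z^2)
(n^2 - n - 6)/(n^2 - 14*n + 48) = (n^2 - n - 6)/(n^2 - 14*n + 48)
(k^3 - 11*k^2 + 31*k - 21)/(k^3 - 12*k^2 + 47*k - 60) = (k^2 - 8*k + 7)/(k^2 - 9*k + 20)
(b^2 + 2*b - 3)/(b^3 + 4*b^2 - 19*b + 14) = (b + 3)/(b^2 + 5*b - 14)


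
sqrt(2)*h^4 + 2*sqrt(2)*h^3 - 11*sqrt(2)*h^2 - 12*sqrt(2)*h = h*(h - 3)*(h + 4)*(sqrt(2)*h + sqrt(2))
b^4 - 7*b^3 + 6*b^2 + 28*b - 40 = (b - 5)*(b - 2)^2*(b + 2)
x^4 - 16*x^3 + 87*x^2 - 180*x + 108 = (x - 6)^2*(x - 3)*(x - 1)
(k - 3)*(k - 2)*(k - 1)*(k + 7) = k^4 + k^3 - 31*k^2 + 71*k - 42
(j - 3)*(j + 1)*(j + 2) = j^3 - 7*j - 6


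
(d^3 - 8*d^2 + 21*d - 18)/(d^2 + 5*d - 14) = (d^2 - 6*d + 9)/(d + 7)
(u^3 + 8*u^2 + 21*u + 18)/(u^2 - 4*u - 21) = (u^2 + 5*u + 6)/(u - 7)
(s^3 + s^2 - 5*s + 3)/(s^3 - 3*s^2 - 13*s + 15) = (s - 1)/(s - 5)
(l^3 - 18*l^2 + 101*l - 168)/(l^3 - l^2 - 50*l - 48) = (l^2 - 10*l + 21)/(l^2 + 7*l + 6)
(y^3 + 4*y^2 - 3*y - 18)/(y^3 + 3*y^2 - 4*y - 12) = (y + 3)/(y + 2)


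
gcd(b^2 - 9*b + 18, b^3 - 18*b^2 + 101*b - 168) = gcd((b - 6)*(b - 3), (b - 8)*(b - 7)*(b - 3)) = b - 3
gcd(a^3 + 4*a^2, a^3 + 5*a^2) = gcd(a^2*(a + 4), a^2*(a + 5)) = a^2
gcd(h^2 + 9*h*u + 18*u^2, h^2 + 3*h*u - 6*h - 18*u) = h + 3*u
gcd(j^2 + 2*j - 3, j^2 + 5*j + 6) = j + 3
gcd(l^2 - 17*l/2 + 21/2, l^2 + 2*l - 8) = 1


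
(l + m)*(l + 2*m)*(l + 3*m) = l^3 + 6*l^2*m + 11*l*m^2 + 6*m^3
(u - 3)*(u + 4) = u^2 + u - 12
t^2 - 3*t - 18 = (t - 6)*(t + 3)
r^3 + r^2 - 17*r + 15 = (r - 3)*(r - 1)*(r + 5)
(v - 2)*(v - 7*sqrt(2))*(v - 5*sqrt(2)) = v^3 - 12*sqrt(2)*v^2 - 2*v^2 + 24*sqrt(2)*v + 70*v - 140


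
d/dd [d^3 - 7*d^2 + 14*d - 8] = 3*d^2 - 14*d + 14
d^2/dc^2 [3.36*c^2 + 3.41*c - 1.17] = 6.72000000000000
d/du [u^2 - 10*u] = 2*u - 10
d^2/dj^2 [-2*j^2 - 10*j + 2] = -4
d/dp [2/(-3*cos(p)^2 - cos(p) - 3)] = -2*(6*cos(p) + 1)*sin(p)/(3*cos(p)^2 + cos(p) + 3)^2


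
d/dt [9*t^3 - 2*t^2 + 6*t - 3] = 27*t^2 - 4*t + 6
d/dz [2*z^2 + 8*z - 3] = 4*z + 8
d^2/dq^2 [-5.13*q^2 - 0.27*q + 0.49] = -10.2600000000000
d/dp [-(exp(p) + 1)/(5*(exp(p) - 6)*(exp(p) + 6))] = (exp(2*p) + 2*exp(p) + 36)*exp(p)/(5*(exp(4*p) - 72*exp(2*p) + 1296))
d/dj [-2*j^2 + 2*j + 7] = 2 - 4*j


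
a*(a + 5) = a^2 + 5*a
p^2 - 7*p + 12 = (p - 4)*(p - 3)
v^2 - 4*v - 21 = (v - 7)*(v + 3)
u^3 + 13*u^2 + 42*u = u*(u + 6)*(u + 7)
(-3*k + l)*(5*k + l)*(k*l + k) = -15*k^3*l - 15*k^3 + 2*k^2*l^2 + 2*k^2*l + k*l^3 + k*l^2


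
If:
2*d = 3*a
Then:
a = 2*d/3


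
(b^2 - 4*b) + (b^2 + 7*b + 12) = 2*b^2 + 3*b + 12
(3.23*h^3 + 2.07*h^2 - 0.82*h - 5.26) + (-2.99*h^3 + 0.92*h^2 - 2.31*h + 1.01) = 0.24*h^3 + 2.99*h^2 - 3.13*h - 4.25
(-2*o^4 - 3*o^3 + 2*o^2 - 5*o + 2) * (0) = 0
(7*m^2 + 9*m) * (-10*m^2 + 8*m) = -70*m^4 - 34*m^3 + 72*m^2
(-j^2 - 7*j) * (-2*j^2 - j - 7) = 2*j^4 + 15*j^3 + 14*j^2 + 49*j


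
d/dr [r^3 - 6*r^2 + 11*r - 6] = 3*r^2 - 12*r + 11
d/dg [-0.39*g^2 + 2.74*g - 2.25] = 2.74 - 0.78*g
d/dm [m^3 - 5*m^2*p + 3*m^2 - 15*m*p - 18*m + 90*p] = 3*m^2 - 10*m*p + 6*m - 15*p - 18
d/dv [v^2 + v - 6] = 2*v + 1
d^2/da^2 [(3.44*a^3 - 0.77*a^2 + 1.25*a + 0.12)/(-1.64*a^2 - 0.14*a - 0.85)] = (2.8421709430404e-14*a^5 + 2.37828800000001*a^3 - 10.832952*a^2 - 4.622712*a + 1.740006)/(4.410944*a^6 + 1.129632*a^5 + 6.954912*a^4 + 1.173704*a^3 + 3.60468*a^2 + 0.30345*a + 0.614125)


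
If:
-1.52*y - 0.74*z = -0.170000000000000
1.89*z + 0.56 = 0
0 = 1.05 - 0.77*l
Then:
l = 1.36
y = 0.26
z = -0.30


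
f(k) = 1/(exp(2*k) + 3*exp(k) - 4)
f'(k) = (-2*exp(2*k) - 3*exp(k))/(exp(2*k) + 3*exp(k) - 4)^2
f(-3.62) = -0.26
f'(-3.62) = -0.01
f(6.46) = 0.00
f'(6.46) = -0.00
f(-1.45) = -0.31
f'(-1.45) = -0.08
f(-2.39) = -0.27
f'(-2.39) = -0.02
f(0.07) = 2.72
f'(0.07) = -40.79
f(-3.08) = -0.26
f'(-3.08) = -0.01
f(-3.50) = -0.26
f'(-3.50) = -0.01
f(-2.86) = -0.26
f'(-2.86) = -0.01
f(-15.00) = -0.25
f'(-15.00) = 0.00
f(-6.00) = -0.25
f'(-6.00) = 0.00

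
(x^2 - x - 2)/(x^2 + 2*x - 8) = (x + 1)/(x + 4)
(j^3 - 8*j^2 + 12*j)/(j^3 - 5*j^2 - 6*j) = (j - 2)/(j + 1)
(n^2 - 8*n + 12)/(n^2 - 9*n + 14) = (n - 6)/(n - 7)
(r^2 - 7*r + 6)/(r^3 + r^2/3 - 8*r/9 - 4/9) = 9*(r - 6)/(9*r^2 + 12*r + 4)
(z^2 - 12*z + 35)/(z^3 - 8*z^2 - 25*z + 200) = (z - 7)/(z^2 - 3*z - 40)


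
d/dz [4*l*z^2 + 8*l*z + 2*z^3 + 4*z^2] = 8*l*z + 8*l + 6*z^2 + 8*z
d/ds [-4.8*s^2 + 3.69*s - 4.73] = 3.69 - 9.6*s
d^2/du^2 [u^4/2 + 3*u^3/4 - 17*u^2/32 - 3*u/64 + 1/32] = 6*u^2 + 9*u/2 - 17/16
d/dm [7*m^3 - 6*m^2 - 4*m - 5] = 21*m^2 - 12*m - 4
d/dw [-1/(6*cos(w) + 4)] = -3*sin(w)/(2*(3*cos(w) + 2)^2)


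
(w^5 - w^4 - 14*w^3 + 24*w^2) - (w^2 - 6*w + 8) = w^5 - w^4 - 14*w^3 + 23*w^2 + 6*w - 8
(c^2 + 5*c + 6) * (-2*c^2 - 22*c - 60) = -2*c^4 - 32*c^3 - 182*c^2 - 432*c - 360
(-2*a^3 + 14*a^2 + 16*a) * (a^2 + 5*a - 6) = -2*a^5 + 4*a^4 + 98*a^3 - 4*a^2 - 96*a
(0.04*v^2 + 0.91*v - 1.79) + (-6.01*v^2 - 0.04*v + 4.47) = -5.97*v^2 + 0.87*v + 2.68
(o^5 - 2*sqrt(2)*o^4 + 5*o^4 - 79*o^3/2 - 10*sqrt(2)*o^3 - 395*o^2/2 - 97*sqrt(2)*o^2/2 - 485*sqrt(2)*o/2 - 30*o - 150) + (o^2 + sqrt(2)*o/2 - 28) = o^5 - 2*sqrt(2)*o^4 + 5*o^4 - 79*o^3/2 - 10*sqrt(2)*o^3 - 393*o^2/2 - 97*sqrt(2)*o^2/2 - 242*sqrt(2)*o - 30*o - 178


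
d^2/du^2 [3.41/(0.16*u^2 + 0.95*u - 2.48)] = (-0.174592*u^2 - 1.03664*u + 3.41*(0.32*u + 0.95)*(0.64*u + 1.9) + 2.706176)/(0.16*u^2 + 0.95*u - 2.48)^3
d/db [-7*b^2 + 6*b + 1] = 6 - 14*b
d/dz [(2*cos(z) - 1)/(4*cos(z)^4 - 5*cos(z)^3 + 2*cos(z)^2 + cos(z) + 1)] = (-31*cos(z) + 43*cos(2*z)/2 - 9*cos(3*z) + 3*cos(4*z) + 31/2)*sin(z)/(4*cos(z)^4 - 5*cos(z)^3 + 2*cos(z)^2 + cos(z) + 1)^2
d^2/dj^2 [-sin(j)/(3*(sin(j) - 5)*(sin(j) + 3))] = (sin(j)^5 + 2*sin(j)^4 + 88*sin(j)^3 - 30*sin(j)^2 + 135*sin(j) + 60)/(3*(sin(j) - 5)^3*(sin(j) + 3)^3)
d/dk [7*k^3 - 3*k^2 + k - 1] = 21*k^2 - 6*k + 1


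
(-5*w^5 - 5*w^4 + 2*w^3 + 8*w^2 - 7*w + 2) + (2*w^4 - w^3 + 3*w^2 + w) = -5*w^5 - 3*w^4 + w^3 + 11*w^2 - 6*w + 2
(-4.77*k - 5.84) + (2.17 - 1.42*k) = -6.19*k - 3.67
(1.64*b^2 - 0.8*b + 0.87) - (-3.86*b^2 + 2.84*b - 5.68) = 5.5*b^2 - 3.64*b + 6.55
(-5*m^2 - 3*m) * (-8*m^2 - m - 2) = 40*m^4 + 29*m^3 + 13*m^2 + 6*m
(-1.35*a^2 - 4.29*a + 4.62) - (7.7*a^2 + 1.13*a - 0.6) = -9.05*a^2 - 5.42*a + 5.22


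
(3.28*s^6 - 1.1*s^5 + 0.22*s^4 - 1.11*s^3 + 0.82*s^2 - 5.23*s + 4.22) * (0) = 0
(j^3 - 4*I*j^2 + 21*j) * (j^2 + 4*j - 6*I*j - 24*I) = j^5 + 4*j^4 - 10*I*j^4 - 3*j^3 - 40*I*j^3 - 12*j^2 - 126*I*j^2 - 504*I*j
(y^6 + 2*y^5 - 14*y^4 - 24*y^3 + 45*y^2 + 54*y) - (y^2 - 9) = y^6 + 2*y^5 - 14*y^4 - 24*y^3 + 44*y^2 + 54*y + 9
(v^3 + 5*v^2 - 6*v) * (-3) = -3*v^3 - 15*v^2 + 18*v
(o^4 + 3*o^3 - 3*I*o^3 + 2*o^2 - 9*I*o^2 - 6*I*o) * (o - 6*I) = o^5 + 3*o^4 - 9*I*o^4 - 16*o^3 - 27*I*o^3 - 54*o^2 - 18*I*o^2 - 36*o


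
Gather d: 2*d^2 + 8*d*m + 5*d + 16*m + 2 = 2*d^2 + d*(8*m + 5) + 16*m + 2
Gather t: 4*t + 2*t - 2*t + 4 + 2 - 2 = 4*t + 4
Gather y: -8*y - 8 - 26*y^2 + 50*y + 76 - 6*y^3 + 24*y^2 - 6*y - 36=-6*y^3 - 2*y^2 + 36*y + 32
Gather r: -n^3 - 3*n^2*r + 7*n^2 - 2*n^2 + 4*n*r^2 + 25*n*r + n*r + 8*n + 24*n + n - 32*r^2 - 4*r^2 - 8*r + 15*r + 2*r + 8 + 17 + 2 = -n^3 + 5*n^2 + 33*n + r^2*(4*n - 36) + r*(-3*n^2 + 26*n + 9) + 27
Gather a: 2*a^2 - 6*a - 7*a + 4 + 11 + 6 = 2*a^2 - 13*a + 21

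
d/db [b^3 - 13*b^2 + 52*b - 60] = 3*b^2 - 26*b + 52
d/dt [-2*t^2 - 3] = -4*t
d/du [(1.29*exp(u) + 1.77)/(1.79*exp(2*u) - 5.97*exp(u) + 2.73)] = (-2.3091*exp(2*u) - 6.3366*exp(u) + 14.0886)*exp(u)/(3.2041*exp(4*u) - 21.3726*exp(3*u) + 45.4143*exp(2*u) - 32.5962*exp(u) + 7.4529)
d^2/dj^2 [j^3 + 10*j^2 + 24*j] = 6*j + 20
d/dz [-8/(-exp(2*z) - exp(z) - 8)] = (-16*exp(z) - 8)*exp(z)/(exp(2*z) + exp(z) + 8)^2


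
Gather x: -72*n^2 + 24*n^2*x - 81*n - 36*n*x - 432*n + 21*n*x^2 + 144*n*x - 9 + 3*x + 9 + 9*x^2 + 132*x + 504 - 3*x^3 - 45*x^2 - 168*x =-72*n^2 - 513*n - 3*x^3 + x^2*(21*n - 36) + x*(24*n^2 + 108*n - 33) + 504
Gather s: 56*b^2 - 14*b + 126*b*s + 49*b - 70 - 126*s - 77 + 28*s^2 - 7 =56*b^2 + 35*b + 28*s^2 + s*(126*b - 126) - 154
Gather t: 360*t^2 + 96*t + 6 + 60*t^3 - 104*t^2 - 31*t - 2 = 60*t^3 + 256*t^2 + 65*t + 4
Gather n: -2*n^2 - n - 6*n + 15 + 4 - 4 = -2*n^2 - 7*n + 15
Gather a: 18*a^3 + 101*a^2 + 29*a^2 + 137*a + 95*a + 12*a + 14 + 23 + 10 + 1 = 18*a^3 + 130*a^2 + 244*a + 48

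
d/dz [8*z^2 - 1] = 16*z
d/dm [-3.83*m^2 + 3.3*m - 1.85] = 3.3 - 7.66*m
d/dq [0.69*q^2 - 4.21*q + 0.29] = 1.38*q - 4.21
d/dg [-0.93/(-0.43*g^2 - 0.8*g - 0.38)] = (-0.7998*g - 0.744)/(0.43*g^2 + 0.8*g + 0.38)^2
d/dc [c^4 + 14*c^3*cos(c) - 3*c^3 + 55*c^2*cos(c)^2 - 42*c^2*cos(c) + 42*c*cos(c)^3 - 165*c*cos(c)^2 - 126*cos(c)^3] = -14*c^3*sin(c) + 4*c^3 + 42*c^2*sin(c) - 55*c^2*sin(2*c) + 42*c^2*cos(c) - 9*c^2 - 126*c*sin(c)*cos(c)^2 + 165*c*sin(2*c) + 110*c*cos(c)^2 - 84*c*cos(c) + 378*sin(c)*cos(c)^2 + 42*cos(c)^3 - 165*cos(c)^2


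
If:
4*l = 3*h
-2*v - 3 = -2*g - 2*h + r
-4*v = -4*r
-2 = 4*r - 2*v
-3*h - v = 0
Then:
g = -1/3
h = 1/3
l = 1/4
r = -1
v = -1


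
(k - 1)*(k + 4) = k^2 + 3*k - 4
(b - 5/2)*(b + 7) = b^2 + 9*b/2 - 35/2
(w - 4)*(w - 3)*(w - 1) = w^3 - 8*w^2 + 19*w - 12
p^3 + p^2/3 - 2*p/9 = p*(p - 1/3)*(p + 2/3)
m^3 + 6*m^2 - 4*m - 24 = (m - 2)*(m + 2)*(m + 6)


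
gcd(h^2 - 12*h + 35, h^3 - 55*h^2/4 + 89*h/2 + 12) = 1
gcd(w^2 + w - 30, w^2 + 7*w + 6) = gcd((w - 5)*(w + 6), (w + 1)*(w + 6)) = w + 6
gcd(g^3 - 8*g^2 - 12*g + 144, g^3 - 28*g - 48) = g^2 - 2*g - 24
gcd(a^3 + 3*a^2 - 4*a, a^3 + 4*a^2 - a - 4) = a^2 + 3*a - 4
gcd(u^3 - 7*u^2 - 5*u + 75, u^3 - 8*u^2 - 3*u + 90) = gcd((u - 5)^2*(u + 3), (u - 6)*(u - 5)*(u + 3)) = u^2 - 2*u - 15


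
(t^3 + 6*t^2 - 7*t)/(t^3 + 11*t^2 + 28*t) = (t - 1)/(t + 4)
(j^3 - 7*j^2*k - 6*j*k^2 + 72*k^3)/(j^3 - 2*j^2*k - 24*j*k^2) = (j^2 - j*k - 12*k^2)/(j*(j + 4*k))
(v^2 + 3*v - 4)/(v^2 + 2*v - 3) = (v + 4)/(v + 3)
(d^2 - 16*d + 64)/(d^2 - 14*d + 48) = (d - 8)/(d - 6)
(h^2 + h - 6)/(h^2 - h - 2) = (h + 3)/(h + 1)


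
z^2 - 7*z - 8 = (z - 8)*(z + 1)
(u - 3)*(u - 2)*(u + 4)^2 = u^4 + 3*u^3 - 18*u^2 - 32*u + 96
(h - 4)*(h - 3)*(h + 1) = h^3 - 6*h^2 + 5*h + 12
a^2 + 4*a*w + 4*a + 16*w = (a + 4)*(a + 4*w)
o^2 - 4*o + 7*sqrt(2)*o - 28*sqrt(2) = (o - 4)*(o + 7*sqrt(2))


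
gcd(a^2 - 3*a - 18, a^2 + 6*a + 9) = a + 3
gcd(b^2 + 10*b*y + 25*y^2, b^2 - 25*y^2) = b + 5*y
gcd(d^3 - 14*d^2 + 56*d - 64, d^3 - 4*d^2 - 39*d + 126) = 1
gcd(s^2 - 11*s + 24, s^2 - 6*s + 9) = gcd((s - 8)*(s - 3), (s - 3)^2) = s - 3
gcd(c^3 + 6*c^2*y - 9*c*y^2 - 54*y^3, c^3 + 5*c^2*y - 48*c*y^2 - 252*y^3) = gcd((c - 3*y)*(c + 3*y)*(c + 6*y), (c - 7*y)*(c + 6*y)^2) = c + 6*y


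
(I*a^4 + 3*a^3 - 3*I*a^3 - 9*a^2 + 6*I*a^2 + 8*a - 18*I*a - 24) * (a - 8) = I*a^5 + 3*a^4 - 11*I*a^4 - 33*a^3 + 30*I*a^3 + 80*a^2 - 66*I*a^2 - 88*a + 144*I*a + 192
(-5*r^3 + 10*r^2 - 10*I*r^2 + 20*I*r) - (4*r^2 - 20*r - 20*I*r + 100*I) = -5*r^3 + 6*r^2 - 10*I*r^2 + 20*r + 40*I*r - 100*I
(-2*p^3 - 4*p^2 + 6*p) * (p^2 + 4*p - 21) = -2*p^5 - 12*p^4 + 32*p^3 + 108*p^2 - 126*p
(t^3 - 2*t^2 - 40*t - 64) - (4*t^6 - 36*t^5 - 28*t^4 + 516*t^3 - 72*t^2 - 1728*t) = -4*t^6 + 36*t^5 + 28*t^4 - 515*t^3 + 70*t^2 + 1688*t - 64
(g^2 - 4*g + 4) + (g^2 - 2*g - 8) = 2*g^2 - 6*g - 4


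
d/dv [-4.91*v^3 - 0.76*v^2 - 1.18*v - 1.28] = -14.73*v^2 - 1.52*v - 1.18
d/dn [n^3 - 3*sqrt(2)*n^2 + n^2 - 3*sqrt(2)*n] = 3*n^2 - 6*sqrt(2)*n + 2*n - 3*sqrt(2)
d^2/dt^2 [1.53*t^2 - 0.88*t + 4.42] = 3.06000000000000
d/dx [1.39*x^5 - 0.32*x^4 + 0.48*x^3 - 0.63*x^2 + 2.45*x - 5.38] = 6.95*x^4 - 1.28*x^3 + 1.44*x^2 - 1.26*x + 2.45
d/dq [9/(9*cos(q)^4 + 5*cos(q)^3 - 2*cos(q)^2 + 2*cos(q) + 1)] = 9*(36*cos(q)^3 + 15*cos(q)^2 - 4*cos(q) + 2)*sin(q)/(9*cos(q)^4 + 5*cos(q)^3 - 2*cos(q)^2 + 2*cos(q) + 1)^2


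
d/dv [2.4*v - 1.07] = 2.40000000000000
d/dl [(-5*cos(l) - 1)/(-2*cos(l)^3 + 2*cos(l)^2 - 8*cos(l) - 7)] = 4*(20*cos(l)^3 - 4*cos(l)^2 - 4*cos(l) - 27)*sin(l)/(4*sin(l)^2 + 19*cos(l) + cos(3*l) + 10)^2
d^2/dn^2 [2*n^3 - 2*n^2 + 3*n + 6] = 12*n - 4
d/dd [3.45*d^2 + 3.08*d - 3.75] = 6.9*d + 3.08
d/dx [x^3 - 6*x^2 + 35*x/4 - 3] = 3*x^2 - 12*x + 35/4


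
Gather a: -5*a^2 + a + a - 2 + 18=-5*a^2 + 2*a + 16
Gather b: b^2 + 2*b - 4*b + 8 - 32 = b^2 - 2*b - 24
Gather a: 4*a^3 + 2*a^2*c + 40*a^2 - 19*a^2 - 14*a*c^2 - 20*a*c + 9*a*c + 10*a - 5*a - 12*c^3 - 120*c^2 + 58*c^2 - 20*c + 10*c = 4*a^3 + a^2*(2*c + 21) + a*(-14*c^2 - 11*c + 5) - 12*c^3 - 62*c^2 - 10*c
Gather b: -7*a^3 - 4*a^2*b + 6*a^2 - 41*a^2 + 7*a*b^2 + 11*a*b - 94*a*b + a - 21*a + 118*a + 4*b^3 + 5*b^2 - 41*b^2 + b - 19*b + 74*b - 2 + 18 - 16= -7*a^3 - 35*a^2 + 98*a + 4*b^3 + b^2*(7*a - 36) + b*(-4*a^2 - 83*a + 56)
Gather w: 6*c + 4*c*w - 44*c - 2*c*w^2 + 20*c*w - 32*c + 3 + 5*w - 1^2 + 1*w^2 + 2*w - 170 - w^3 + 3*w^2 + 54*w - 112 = -70*c - w^3 + w^2*(4 - 2*c) + w*(24*c + 61) - 280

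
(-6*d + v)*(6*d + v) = -36*d^2 + v^2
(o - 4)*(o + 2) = o^2 - 2*o - 8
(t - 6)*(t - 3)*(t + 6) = t^3 - 3*t^2 - 36*t + 108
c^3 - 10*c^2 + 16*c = c*(c - 8)*(c - 2)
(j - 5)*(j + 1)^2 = j^3 - 3*j^2 - 9*j - 5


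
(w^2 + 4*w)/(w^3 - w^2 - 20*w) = 1/(w - 5)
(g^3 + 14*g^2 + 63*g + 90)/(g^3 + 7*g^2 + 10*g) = (g^2 + 9*g + 18)/(g*(g + 2))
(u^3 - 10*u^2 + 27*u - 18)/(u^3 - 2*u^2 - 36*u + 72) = (u^2 - 4*u + 3)/(u^2 + 4*u - 12)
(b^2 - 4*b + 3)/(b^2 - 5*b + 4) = (b - 3)/(b - 4)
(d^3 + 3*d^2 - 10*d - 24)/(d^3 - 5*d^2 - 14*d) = (d^2 + d - 12)/(d*(d - 7))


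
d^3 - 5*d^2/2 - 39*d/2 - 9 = (d - 6)*(d + 1/2)*(d + 3)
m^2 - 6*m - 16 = (m - 8)*(m + 2)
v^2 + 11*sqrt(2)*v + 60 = (v + 5*sqrt(2))*(v + 6*sqrt(2))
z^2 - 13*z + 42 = (z - 7)*(z - 6)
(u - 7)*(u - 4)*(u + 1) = u^3 - 10*u^2 + 17*u + 28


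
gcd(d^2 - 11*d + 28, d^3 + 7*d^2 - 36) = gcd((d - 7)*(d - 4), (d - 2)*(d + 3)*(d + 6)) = 1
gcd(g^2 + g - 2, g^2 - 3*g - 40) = 1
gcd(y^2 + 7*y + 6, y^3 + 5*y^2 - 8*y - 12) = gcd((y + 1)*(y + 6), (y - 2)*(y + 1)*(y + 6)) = y^2 + 7*y + 6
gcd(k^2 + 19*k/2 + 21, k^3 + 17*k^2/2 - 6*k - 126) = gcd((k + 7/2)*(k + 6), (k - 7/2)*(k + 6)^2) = k + 6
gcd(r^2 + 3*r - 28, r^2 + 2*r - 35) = r + 7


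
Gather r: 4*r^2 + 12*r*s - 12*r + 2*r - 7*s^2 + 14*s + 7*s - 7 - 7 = 4*r^2 + r*(12*s - 10) - 7*s^2 + 21*s - 14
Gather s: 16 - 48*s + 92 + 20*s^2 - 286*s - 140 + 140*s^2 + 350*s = 160*s^2 + 16*s - 32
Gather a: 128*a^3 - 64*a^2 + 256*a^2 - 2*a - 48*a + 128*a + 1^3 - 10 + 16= 128*a^3 + 192*a^2 + 78*a + 7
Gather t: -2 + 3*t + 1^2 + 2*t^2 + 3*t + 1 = 2*t^2 + 6*t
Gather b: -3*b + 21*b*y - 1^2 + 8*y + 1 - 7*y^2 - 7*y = b*(21*y - 3) - 7*y^2 + y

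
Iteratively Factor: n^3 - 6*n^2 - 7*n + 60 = (n - 5)*(n^2 - n - 12) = (n - 5)*(n + 3)*(n - 4)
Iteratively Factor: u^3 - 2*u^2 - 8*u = (u - 4)*(u^2 + 2*u) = u*(u - 4)*(u + 2)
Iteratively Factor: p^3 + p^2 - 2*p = (p - 1)*(p^2 + 2*p) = (p - 1)*(p + 2)*(p)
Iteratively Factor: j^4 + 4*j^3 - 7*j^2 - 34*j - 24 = (j + 1)*(j^3 + 3*j^2 - 10*j - 24) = (j - 3)*(j + 1)*(j^2 + 6*j + 8) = (j - 3)*(j + 1)*(j + 2)*(j + 4)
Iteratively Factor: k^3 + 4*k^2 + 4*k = (k + 2)*(k^2 + 2*k) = k*(k + 2)*(k + 2)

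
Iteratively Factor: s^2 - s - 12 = (s - 4)*(s + 3)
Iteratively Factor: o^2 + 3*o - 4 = (o + 4)*(o - 1)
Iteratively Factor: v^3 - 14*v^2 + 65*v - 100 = (v - 5)*(v^2 - 9*v + 20) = (v - 5)*(v - 4)*(v - 5)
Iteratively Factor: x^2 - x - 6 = (x - 3)*(x + 2)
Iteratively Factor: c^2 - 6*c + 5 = (c - 1)*(c - 5)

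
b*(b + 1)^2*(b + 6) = b^4 + 8*b^3 + 13*b^2 + 6*b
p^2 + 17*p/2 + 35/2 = (p + 7/2)*(p + 5)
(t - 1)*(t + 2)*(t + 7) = t^3 + 8*t^2 + 5*t - 14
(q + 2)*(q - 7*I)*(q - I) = q^3 + 2*q^2 - 8*I*q^2 - 7*q - 16*I*q - 14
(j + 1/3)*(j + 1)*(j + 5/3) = j^3 + 3*j^2 + 23*j/9 + 5/9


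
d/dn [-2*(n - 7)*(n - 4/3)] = 50/3 - 4*n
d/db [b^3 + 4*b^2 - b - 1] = 3*b^2 + 8*b - 1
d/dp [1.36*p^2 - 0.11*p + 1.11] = 2.72*p - 0.11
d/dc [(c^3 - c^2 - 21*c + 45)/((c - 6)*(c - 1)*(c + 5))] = (-c^2 - 6*c + 27)/(c^4 - 14*c^3 + 61*c^2 - 84*c + 36)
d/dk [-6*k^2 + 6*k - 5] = 6 - 12*k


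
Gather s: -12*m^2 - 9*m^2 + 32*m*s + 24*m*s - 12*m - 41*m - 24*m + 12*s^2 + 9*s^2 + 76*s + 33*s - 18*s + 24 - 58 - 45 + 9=-21*m^2 - 77*m + 21*s^2 + s*(56*m + 91) - 70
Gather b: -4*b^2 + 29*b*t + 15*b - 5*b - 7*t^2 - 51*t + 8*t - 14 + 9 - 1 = -4*b^2 + b*(29*t + 10) - 7*t^2 - 43*t - 6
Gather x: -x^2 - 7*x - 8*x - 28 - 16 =-x^2 - 15*x - 44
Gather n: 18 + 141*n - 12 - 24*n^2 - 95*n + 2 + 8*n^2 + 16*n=-16*n^2 + 62*n + 8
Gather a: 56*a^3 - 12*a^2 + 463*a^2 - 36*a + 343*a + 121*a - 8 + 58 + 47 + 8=56*a^3 + 451*a^2 + 428*a + 105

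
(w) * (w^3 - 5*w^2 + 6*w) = w^4 - 5*w^3 + 6*w^2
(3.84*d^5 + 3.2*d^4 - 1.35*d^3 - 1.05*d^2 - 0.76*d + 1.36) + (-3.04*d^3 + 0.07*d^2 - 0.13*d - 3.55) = 3.84*d^5 + 3.2*d^4 - 4.39*d^3 - 0.98*d^2 - 0.89*d - 2.19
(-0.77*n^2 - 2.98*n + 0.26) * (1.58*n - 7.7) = -1.2166*n^3 + 1.2206*n^2 + 23.3568*n - 2.002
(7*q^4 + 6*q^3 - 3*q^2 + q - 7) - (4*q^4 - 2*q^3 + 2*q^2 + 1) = 3*q^4 + 8*q^3 - 5*q^2 + q - 8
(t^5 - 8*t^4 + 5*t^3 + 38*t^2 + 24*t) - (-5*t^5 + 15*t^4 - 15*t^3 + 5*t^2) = 6*t^5 - 23*t^4 + 20*t^3 + 33*t^2 + 24*t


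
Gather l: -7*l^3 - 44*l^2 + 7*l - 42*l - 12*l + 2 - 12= -7*l^3 - 44*l^2 - 47*l - 10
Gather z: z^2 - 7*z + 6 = z^2 - 7*z + 6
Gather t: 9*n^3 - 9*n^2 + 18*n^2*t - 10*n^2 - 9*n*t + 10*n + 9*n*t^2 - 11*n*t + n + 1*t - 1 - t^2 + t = 9*n^3 - 19*n^2 + 11*n + t^2*(9*n - 1) + t*(18*n^2 - 20*n + 2) - 1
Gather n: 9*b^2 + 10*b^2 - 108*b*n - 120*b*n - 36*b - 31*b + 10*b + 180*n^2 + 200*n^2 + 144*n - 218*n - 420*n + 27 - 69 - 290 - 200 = 19*b^2 - 57*b + 380*n^2 + n*(-228*b - 494) - 532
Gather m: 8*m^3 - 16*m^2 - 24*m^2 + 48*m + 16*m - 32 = 8*m^3 - 40*m^2 + 64*m - 32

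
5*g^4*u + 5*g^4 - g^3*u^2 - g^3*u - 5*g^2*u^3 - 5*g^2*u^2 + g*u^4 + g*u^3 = (-5*g + u)*(-g + u)*(g + u)*(g*u + g)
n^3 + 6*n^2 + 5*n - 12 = (n - 1)*(n + 3)*(n + 4)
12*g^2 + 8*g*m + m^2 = (2*g + m)*(6*g + m)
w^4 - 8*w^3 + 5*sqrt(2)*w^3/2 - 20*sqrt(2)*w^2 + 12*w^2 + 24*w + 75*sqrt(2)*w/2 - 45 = (w - 5)*(w - 3)*(w - sqrt(2)/2)*(w + 3*sqrt(2))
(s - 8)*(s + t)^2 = s^3 + 2*s^2*t - 8*s^2 + s*t^2 - 16*s*t - 8*t^2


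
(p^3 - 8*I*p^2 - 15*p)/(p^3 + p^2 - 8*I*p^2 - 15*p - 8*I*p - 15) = p/(p + 1)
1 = 1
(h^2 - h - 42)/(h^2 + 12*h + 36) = (h - 7)/(h + 6)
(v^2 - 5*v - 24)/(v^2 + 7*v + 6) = (v^2 - 5*v - 24)/(v^2 + 7*v + 6)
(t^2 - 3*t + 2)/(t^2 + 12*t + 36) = (t^2 - 3*t + 2)/(t^2 + 12*t + 36)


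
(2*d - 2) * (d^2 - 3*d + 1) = 2*d^3 - 8*d^2 + 8*d - 2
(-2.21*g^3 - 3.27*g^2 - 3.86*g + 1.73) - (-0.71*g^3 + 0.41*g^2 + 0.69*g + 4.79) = -1.5*g^3 - 3.68*g^2 - 4.55*g - 3.06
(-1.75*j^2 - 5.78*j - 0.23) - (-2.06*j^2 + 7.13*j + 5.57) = 0.31*j^2 - 12.91*j - 5.8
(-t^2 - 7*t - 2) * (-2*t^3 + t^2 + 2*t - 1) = 2*t^5 + 13*t^4 - 5*t^3 - 15*t^2 + 3*t + 2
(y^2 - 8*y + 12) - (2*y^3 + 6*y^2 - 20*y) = -2*y^3 - 5*y^2 + 12*y + 12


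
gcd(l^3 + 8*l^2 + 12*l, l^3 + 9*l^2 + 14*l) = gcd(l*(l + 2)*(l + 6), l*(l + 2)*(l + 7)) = l^2 + 2*l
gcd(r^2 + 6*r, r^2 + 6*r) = r^2 + 6*r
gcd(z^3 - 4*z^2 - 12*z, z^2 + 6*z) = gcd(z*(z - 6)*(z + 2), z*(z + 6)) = z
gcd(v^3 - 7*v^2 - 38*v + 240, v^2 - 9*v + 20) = v - 5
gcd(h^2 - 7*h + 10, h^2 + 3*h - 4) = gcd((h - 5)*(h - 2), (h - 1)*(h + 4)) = 1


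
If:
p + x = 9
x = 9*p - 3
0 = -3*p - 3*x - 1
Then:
No Solution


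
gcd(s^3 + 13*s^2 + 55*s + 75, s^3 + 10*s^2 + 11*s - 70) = s + 5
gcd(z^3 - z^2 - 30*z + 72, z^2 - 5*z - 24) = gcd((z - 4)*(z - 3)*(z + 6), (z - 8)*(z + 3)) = 1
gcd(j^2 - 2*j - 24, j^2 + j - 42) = j - 6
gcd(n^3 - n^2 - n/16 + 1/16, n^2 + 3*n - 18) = 1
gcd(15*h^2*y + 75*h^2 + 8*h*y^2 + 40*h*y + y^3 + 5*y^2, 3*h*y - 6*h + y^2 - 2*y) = 3*h + y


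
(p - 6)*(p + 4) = p^2 - 2*p - 24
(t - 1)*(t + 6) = t^2 + 5*t - 6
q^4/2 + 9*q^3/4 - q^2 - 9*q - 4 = (q/2 + 1)*(q - 2)*(q + 1/2)*(q + 4)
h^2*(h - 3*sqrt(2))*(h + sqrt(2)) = h^4 - 2*sqrt(2)*h^3 - 6*h^2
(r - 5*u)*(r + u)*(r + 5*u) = r^3 + r^2*u - 25*r*u^2 - 25*u^3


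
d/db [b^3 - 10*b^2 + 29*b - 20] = 3*b^2 - 20*b + 29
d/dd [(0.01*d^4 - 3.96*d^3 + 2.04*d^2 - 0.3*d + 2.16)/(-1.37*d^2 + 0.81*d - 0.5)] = (-0.0274*d^5 + 5.4495*d^4 - 6.4352*d^3 + 7.1814*d^2 + 3.8784*d - 1.5996)/(1.8769*d^4 - 2.2194*d^3 + 2.0261*d^2 - 0.81*d + 0.25)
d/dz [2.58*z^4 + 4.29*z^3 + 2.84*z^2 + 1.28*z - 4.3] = 10.32*z^3 + 12.87*z^2 + 5.68*z + 1.28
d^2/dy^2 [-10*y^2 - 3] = -20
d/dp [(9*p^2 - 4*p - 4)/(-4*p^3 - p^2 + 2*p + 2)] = 2*p*(18*p^3 - 16*p^2 - 17*p + 14)/(16*p^6 + 8*p^5 - 15*p^4 - 20*p^3 + 8*p + 4)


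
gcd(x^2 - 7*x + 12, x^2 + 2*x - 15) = x - 3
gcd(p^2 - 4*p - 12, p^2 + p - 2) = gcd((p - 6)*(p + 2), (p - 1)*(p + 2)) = p + 2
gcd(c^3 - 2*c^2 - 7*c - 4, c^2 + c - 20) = c - 4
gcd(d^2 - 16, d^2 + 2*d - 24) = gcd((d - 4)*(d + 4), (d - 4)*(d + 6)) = d - 4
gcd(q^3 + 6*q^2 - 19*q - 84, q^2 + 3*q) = q + 3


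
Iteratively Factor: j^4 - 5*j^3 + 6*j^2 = (j)*(j^3 - 5*j^2 + 6*j) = j^2*(j^2 - 5*j + 6) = j^2*(j - 2)*(j - 3)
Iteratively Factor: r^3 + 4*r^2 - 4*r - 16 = (r - 2)*(r^2 + 6*r + 8) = (r - 2)*(r + 2)*(r + 4)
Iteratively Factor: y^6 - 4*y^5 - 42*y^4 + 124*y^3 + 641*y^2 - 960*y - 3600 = (y - 5)*(y^5 + y^4 - 37*y^3 - 61*y^2 + 336*y + 720) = (y - 5)*(y - 4)*(y^4 + 5*y^3 - 17*y^2 - 129*y - 180) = (y - 5)*(y - 4)*(y + 3)*(y^3 + 2*y^2 - 23*y - 60) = (y - 5)*(y - 4)*(y + 3)*(y + 4)*(y^2 - 2*y - 15) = (y - 5)^2*(y - 4)*(y + 3)*(y + 4)*(y + 3)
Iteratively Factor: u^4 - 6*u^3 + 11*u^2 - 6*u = (u)*(u^3 - 6*u^2 + 11*u - 6) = u*(u - 2)*(u^2 - 4*u + 3) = u*(u - 3)*(u - 2)*(u - 1)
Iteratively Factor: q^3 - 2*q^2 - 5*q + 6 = (q - 3)*(q^2 + q - 2) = (q - 3)*(q + 2)*(q - 1)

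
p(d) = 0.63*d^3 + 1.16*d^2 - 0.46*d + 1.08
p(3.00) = 27.15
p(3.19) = 31.87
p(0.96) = 2.26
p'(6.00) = 81.50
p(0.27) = 1.05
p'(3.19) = 26.17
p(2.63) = 19.35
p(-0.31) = 1.32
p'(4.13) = 41.36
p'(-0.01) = -0.48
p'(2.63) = 18.71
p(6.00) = 176.16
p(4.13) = 63.35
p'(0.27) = 0.30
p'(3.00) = 23.51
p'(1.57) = 7.84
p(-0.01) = 1.08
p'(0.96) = 3.51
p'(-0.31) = -1.00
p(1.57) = 5.66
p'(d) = 1.89*d^2 + 2.32*d - 0.46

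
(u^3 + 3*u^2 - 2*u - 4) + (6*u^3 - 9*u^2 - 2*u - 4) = 7*u^3 - 6*u^2 - 4*u - 8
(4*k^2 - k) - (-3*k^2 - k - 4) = 7*k^2 + 4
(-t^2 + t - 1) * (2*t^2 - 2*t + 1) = -2*t^4 + 4*t^3 - 5*t^2 + 3*t - 1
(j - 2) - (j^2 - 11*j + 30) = -j^2 + 12*j - 32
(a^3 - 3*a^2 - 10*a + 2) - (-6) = a^3 - 3*a^2 - 10*a + 8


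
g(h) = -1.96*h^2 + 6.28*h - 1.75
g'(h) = 6.28 - 3.92*h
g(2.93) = -0.18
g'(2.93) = -5.21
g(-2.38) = -27.80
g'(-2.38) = 15.61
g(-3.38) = -45.37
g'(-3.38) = 19.53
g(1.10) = 2.79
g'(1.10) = 1.97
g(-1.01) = -10.09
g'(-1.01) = 10.24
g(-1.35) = -13.80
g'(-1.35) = 11.57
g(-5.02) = -82.67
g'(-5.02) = 25.96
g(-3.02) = -38.59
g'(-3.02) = 18.12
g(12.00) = -208.63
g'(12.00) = -40.76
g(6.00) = -34.63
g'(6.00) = -17.24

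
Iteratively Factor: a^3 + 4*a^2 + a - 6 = (a + 3)*(a^2 + a - 2) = (a - 1)*(a + 3)*(a + 2)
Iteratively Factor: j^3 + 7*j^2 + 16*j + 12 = (j + 3)*(j^2 + 4*j + 4) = (j + 2)*(j + 3)*(j + 2)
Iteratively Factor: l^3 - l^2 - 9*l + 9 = (l - 1)*(l^2 - 9) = (l - 3)*(l - 1)*(l + 3)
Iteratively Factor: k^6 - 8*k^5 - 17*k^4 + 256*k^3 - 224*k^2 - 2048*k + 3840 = (k - 5)*(k^5 - 3*k^4 - 32*k^3 + 96*k^2 + 256*k - 768) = (k - 5)*(k + 4)*(k^4 - 7*k^3 - 4*k^2 + 112*k - 192) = (k - 5)*(k - 3)*(k + 4)*(k^3 - 4*k^2 - 16*k + 64) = (k - 5)*(k - 4)*(k - 3)*(k + 4)*(k^2 - 16) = (k - 5)*(k - 4)*(k - 3)*(k + 4)^2*(k - 4)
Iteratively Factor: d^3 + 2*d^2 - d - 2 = (d - 1)*(d^2 + 3*d + 2) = (d - 1)*(d + 2)*(d + 1)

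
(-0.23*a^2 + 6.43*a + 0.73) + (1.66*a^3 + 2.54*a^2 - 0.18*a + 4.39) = 1.66*a^3 + 2.31*a^2 + 6.25*a + 5.12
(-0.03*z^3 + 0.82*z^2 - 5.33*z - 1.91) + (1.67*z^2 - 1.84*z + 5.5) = -0.03*z^3 + 2.49*z^2 - 7.17*z + 3.59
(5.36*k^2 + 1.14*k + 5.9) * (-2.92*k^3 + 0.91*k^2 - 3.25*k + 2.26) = -15.6512*k^5 + 1.5488*k^4 - 33.6106*k^3 + 13.7776*k^2 - 16.5986*k + 13.334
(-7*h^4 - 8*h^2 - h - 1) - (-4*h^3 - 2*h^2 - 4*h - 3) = -7*h^4 + 4*h^3 - 6*h^2 + 3*h + 2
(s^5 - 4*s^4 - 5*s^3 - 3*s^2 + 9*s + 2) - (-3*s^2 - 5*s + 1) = s^5 - 4*s^4 - 5*s^3 + 14*s + 1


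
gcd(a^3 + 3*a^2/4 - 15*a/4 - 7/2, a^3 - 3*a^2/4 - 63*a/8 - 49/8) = a^2 + 11*a/4 + 7/4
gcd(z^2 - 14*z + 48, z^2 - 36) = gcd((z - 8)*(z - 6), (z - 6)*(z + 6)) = z - 6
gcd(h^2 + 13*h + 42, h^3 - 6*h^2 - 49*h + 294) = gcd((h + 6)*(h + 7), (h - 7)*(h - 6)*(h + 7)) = h + 7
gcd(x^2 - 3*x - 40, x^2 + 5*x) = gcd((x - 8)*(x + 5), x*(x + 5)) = x + 5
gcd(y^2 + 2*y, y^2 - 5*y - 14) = y + 2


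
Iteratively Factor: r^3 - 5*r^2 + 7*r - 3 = (r - 1)*(r^2 - 4*r + 3) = (r - 1)^2*(r - 3)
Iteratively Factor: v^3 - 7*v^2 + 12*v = (v)*(v^2 - 7*v + 12) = v*(v - 3)*(v - 4)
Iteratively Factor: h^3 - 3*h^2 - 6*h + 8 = (h - 4)*(h^2 + h - 2) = (h - 4)*(h - 1)*(h + 2)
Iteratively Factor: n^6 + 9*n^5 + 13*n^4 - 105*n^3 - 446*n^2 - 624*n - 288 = (n + 3)*(n^5 + 6*n^4 - 5*n^3 - 90*n^2 - 176*n - 96) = (n + 3)*(n + 4)*(n^4 + 2*n^3 - 13*n^2 - 38*n - 24) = (n - 4)*(n + 3)*(n + 4)*(n^3 + 6*n^2 + 11*n + 6) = (n - 4)*(n + 3)^2*(n + 4)*(n^2 + 3*n + 2) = (n - 4)*(n + 2)*(n + 3)^2*(n + 4)*(n + 1)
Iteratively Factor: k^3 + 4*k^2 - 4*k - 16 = (k + 4)*(k^2 - 4) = (k - 2)*(k + 4)*(k + 2)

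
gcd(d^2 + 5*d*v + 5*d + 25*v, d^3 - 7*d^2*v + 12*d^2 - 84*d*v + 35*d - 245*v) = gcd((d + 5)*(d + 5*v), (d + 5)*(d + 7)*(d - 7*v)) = d + 5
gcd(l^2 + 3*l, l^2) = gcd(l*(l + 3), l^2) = l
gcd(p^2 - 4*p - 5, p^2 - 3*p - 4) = p + 1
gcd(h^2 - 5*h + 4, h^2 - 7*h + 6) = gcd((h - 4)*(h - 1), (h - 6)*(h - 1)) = h - 1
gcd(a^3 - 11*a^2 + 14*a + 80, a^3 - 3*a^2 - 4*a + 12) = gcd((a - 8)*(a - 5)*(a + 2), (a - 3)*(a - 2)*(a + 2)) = a + 2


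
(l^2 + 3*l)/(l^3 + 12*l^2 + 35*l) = (l + 3)/(l^2 + 12*l + 35)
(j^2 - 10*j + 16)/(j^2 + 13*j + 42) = (j^2 - 10*j + 16)/(j^2 + 13*j + 42)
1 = 1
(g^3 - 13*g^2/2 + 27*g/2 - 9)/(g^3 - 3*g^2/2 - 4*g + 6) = (g - 3)/(g + 2)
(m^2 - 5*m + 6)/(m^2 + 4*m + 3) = (m^2 - 5*m + 6)/(m^2 + 4*m + 3)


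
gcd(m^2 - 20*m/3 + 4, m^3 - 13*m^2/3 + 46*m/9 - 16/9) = m - 2/3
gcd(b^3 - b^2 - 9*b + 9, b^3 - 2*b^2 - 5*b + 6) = b^2 - 4*b + 3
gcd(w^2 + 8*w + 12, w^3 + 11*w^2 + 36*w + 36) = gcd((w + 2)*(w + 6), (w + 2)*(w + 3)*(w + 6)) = w^2 + 8*w + 12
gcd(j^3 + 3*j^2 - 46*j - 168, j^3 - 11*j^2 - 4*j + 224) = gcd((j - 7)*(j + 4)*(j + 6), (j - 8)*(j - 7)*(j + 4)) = j^2 - 3*j - 28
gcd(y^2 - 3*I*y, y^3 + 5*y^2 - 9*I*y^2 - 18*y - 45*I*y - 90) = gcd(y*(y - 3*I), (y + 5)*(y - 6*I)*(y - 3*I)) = y - 3*I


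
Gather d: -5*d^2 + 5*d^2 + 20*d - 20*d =0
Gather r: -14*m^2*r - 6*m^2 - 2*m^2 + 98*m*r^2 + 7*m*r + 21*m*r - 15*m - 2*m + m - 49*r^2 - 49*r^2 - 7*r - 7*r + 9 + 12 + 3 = -8*m^2 - 16*m + r^2*(98*m - 98) + r*(-14*m^2 + 28*m - 14) + 24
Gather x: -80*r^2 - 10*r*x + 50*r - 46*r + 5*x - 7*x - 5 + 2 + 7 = -80*r^2 + 4*r + x*(-10*r - 2) + 4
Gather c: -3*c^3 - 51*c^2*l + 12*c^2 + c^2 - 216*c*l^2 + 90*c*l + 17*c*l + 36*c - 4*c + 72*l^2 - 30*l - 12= -3*c^3 + c^2*(13 - 51*l) + c*(-216*l^2 + 107*l + 32) + 72*l^2 - 30*l - 12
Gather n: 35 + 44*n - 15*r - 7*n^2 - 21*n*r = -7*n^2 + n*(44 - 21*r) - 15*r + 35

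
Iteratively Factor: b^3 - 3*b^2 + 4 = (b - 2)*(b^2 - b - 2) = (b - 2)^2*(b + 1)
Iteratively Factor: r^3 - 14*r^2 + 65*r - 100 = (r - 5)*(r^2 - 9*r + 20) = (r - 5)^2*(r - 4)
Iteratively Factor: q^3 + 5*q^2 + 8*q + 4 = (q + 1)*(q^2 + 4*q + 4) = (q + 1)*(q + 2)*(q + 2)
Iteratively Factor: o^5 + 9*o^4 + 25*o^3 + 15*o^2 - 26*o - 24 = (o + 3)*(o^4 + 6*o^3 + 7*o^2 - 6*o - 8) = (o + 2)*(o + 3)*(o^3 + 4*o^2 - o - 4) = (o + 2)*(o + 3)*(o + 4)*(o^2 - 1) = (o - 1)*(o + 2)*(o + 3)*(o + 4)*(o + 1)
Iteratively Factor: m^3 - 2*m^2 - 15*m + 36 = (m - 3)*(m^2 + m - 12) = (m - 3)^2*(m + 4)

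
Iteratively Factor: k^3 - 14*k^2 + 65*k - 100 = (k - 5)*(k^2 - 9*k + 20) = (k - 5)*(k - 4)*(k - 5)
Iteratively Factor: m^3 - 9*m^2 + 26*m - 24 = (m - 2)*(m^2 - 7*m + 12) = (m - 3)*(m - 2)*(m - 4)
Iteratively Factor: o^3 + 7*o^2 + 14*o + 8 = (o + 1)*(o^2 + 6*o + 8) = (o + 1)*(o + 2)*(o + 4)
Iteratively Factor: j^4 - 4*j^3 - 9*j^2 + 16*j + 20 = (j - 5)*(j^3 + j^2 - 4*j - 4) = (j - 5)*(j + 1)*(j^2 - 4) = (j - 5)*(j - 2)*(j + 1)*(j + 2)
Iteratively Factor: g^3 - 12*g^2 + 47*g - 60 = (g - 5)*(g^2 - 7*g + 12) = (g - 5)*(g - 3)*(g - 4)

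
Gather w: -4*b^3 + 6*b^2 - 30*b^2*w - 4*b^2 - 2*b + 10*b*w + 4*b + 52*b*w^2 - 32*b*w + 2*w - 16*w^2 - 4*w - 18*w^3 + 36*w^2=-4*b^3 + 2*b^2 + 2*b - 18*w^3 + w^2*(52*b + 20) + w*(-30*b^2 - 22*b - 2)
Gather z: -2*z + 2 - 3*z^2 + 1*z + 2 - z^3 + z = -z^3 - 3*z^2 + 4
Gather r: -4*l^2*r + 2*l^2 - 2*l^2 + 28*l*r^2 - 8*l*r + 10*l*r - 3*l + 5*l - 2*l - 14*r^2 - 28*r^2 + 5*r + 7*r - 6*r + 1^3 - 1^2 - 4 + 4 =r^2*(28*l - 42) + r*(-4*l^2 + 2*l + 6)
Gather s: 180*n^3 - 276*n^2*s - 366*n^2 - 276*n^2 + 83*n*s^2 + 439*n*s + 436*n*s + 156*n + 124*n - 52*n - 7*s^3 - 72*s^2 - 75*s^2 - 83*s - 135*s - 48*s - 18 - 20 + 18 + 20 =180*n^3 - 642*n^2 + 228*n - 7*s^3 + s^2*(83*n - 147) + s*(-276*n^2 + 875*n - 266)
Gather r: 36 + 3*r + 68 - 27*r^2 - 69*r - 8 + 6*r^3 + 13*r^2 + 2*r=6*r^3 - 14*r^2 - 64*r + 96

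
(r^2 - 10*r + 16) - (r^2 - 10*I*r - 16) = -10*r + 10*I*r + 32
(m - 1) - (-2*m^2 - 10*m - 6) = 2*m^2 + 11*m + 5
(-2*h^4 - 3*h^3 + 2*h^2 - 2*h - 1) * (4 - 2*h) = 4*h^5 - 2*h^4 - 16*h^3 + 12*h^2 - 6*h - 4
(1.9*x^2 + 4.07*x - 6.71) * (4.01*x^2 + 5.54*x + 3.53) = 7.619*x^4 + 26.8467*x^3 + 2.3477*x^2 - 22.8063*x - 23.6863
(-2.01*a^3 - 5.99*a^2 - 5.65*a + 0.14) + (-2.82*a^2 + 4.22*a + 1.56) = -2.01*a^3 - 8.81*a^2 - 1.43*a + 1.7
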